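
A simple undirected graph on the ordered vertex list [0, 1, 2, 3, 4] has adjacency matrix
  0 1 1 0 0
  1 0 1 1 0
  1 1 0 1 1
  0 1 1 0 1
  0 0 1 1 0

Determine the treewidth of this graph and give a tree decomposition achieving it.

Treewidth 2.
Bags: B1 = {1, 2, 3}  B2 = {2, 3, 4}  B3 = {0, 1, 2}
Tree: B1–B2, B1–B3

Each bag holds 3 vertices, so the decomposition has width 2, which upper-bounds the treewidth. On the other hand G contains the 3-clique {0, 1, 2}. A clique must lie in a single bag of any decomposition, so no decomposition can have width below 2. Hence tw(G) = 2 exactly.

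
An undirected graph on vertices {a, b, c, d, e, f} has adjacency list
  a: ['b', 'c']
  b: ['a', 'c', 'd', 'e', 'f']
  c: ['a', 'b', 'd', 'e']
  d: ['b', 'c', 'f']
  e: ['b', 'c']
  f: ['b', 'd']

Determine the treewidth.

A width-2 tree decomposition is:
Bags: B1 = {b, c, d}  B2 = {b, c, e}  B3 = {b, d, f}  B4 = {a, b, c}
Tree: B1–B2, B1–B3, B2–B4
Each bag holds 3 vertices, so the decomposition has width 2, which upper-bounds the treewidth. On the other hand G contains the 3-clique {b, c, d}. A clique must lie in a single bag of any decomposition, so no decomposition can have width below 2. The upper and lower bounds meet at 2, so that is the treewidth.

2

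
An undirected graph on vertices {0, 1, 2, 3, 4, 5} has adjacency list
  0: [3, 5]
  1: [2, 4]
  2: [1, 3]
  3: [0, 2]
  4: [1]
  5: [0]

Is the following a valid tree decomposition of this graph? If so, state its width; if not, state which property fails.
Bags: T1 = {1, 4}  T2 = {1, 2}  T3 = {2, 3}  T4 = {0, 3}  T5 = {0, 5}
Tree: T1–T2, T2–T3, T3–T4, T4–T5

Yes; width 1.

Every vertex of G appears in some bag (union = {0, 1, 2, 3, 4, 5}); every edge is covered by a bag; and for each vertex v the set of bags containing v is connected in the bag tree. The decomposition is therefore valid. The largest bag has 2 vertices, so the width is 1.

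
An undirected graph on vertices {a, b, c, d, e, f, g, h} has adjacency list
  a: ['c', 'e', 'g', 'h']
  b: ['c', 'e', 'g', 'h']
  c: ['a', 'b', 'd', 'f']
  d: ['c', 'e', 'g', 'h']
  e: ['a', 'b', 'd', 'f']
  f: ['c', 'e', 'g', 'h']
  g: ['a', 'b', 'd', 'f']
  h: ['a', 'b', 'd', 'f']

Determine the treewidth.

4

A width-4 tree decomposition is:
Bags: B1 = {a, b, c, d, f}  B2 = {a, b, d, e, f}  B3 = {a, b, d, f, g}  B4 = {a, b, d, f, h}
Tree: B1–B2, B2–B3, B3–B4
Every bag has size at most 5, so the width is 5 − 1 = 4 and tw(G) ≤ 4. For the lower bound: the 5 vertex sets {c,d}, {a,e}, {b,g}, {f}, {h} are disjoint, each induces a connected subgraph, and every pair is joined by at least one edge of G. Contracting each set to a single vertex therefore yields K_{5} as a minor, and since treewidth is minor-monotone, tw(G) ≥ tw(K_{5}) = 4. Hence tw(G) = 4 exactly.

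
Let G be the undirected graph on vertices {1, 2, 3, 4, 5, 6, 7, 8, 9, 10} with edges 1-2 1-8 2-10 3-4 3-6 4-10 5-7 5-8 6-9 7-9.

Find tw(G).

A width-2 tree decomposition is:
Bags: B1 = {3, 6, 9}  B2 = {3, 7, 9}  B3 = {3, 5, 7}  B4 = {3, 5, 8}  B5 = {1, 3, 8}  B6 = {1, 2, 3}  B7 = {2, 3, 10}  B8 = {3, 4, 10}
Tree: B1–B2, B2–B3, B3–B4, B4–B5, B5–B6, B6–B7, B7–B8
Each bag holds 3 vertices, so the decomposition has width 2, which upper-bounds the treewidth. For the lower bound, G contains the cycle 3–6–9–7–5–8–1–2–10–4–3, so G is not a forest; only forests have treewidth ≤ 1, hence tw(G) ≥ 2. Therefore the treewidth is 2.

2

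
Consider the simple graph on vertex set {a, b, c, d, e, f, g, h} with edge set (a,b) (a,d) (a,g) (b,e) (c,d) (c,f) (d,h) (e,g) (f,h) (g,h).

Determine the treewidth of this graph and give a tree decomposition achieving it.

The largest bag has 3 vertices, giving width 2; this decomposition certifies tw(G) ≤ 2. Since e–b–a–g–e is a cycle in G, G is not acyclic. Forests are exactly the graphs of treewidth ≤ 1, so tw(G) ≥ 2. Combining the bounds, tw(G) = 2.

Treewidth 2.
One such decomposition:
Bags: B1 = {b, e, g}  B2 = {a, b, g}  B3 = {a, g, h}  B4 = {a, d, h}  B5 = {d, f, h}  B6 = {c, d, f}
Tree: B1–B2, B2–B3, B3–B4, B4–B5, B5–B6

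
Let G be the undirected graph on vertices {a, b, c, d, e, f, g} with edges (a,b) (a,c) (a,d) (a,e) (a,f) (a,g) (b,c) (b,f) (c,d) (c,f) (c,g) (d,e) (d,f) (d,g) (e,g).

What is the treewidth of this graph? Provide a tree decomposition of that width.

Treewidth 3.
Bags: B1 = {a, b, c, f}  B2 = {a, c, d, f}  B3 = {a, c, d, g}  B4 = {a, d, e, g}
Tree: B1–B2, B2–B3, B3–B4

Each bag holds 4 vertices, so the decomposition has width 3, which upper-bounds the treewidth. Conversely, {a, d, e, g} is a clique of size 4, and the vertices of any clique must share a bag in every tree decomposition; so some bag has ≥ 4 vertices and tw(G) ≥ 3. Hence tw(G) = 3 exactly.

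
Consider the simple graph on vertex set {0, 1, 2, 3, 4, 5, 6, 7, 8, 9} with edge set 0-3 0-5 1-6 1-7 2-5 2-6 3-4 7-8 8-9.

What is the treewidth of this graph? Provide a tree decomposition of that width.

Treewidth 1.
One optimal decomposition is:
Bags: B1 = {8, 9}  B2 = {7, 8}  B3 = {1, 7}  B4 = {1, 6}  B5 = {2, 6}  B6 = {2, 5}  B7 = {0, 5}  B8 = {0, 3}  B9 = {3, 4}
Tree: B1–B2, B2–B3, B3–B4, B4–B5, B5–B6, B6–B7, B7–B8, B8–B9

Each bag holds 2 vertices, so the decomposition has width 1, which upper-bounds the treewidth. G has an edge, so its treewidth is at least 1. Combining the bounds, tw(G) = 1.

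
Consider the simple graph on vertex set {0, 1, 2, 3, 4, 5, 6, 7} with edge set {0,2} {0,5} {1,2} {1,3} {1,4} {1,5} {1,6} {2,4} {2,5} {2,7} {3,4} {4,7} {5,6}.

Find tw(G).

2

A width-2 tree decomposition is:
Bags: B1 = {1, 3, 4}  B2 = {1, 2, 4}  B3 = {1, 2, 5}  B4 = {1, 5, 6}  B5 = {2, 4, 7}  B6 = {0, 2, 5}
Tree: B1–B2, B2–B3, B3–B4, B2–B5, B3–B6
The largest bag has 3 vertices, giving width 2; this decomposition certifies tw(G) ≤ 2. For the lower bound, the 3 vertices {0, 2, 5} are pairwise adjacent, and any tree decomposition puts a clique entirely inside one bag — forcing width ≥ 2. The upper and lower bounds meet at 2, so that is the treewidth.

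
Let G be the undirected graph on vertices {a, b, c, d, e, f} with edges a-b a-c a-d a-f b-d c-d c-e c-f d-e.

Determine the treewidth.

A width-2 tree decomposition is:
Bags: B1 = {a, b, d}  B2 = {a, c, d}  B3 = {a, c, f}  B4 = {c, d, e}
Tree: B1–B2, B2–B3, B2–B4
The largest bag has 3 vertices, giving width 2; this decomposition certifies tw(G) ≤ 2. Conversely, {c, d, e} is a clique of size 3, and the vertices of any clique must share a bag in every tree decomposition; so some bag has ≥ 3 vertices and tw(G) ≥ 2. Therefore the treewidth is 2.

2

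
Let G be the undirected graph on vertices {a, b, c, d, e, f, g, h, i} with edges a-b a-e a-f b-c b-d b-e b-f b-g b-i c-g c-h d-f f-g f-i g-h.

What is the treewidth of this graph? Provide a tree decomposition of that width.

Every bag has size at most 3, so the width is 3 − 1 = 2 and tw(G) ≤ 2. For the lower bound, the 3 vertices {c, g, h} are pairwise adjacent, and any tree decomposition puts a clique entirely inside one bag — forcing width ≥ 2. Hence tw(G) = 2 exactly.

Treewidth 2.
One optimal decomposition is:
Bags: B1 = {a, b, f}  B2 = {b, f, i}  B3 = {a, b, e}  B4 = {b, f, g}  B5 = {b, d, f}  B6 = {b, c, g}  B7 = {c, g, h}
Tree: B1–B2, B1–B3, B2–B4, B1–B5, B4–B6, B6–B7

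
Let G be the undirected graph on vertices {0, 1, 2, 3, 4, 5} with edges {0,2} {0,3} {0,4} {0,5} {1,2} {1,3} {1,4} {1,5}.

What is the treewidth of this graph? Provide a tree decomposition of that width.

Each bag holds 3 vertices, so the decomposition has width 2, which upper-bounds the treewidth. For the lower bound, G contains the cycle 0–4–1–2–0, so G is not a forest; only forests have treewidth ≤ 1, hence tw(G) ≥ 2. Therefore the treewidth is 2.

Treewidth 2.
One such decomposition:
Bags: B1 = {0, 1, 4}  B2 = {0, 1, 2}  B3 = {0, 1, 3}  B4 = {0, 1, 5}
Tree: B1–B2, B2–B3, B3–B4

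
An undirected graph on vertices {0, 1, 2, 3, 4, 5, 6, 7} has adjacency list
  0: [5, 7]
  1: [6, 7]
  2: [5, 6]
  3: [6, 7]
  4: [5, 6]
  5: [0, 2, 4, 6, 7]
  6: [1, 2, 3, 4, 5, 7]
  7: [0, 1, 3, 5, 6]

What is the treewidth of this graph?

A width-2 tree decomposition is:
Bags: B1 = {4, 5, 6}  B2 = {5, 6, 7}  B3 = {0, 5, 7}  B4 = {2, 5, 6}  B5 = {3, 6, 7}  B6 = {1, 6, 7}
Tree: B1–B2, B2–B3, B1–B4, B2–B5, B2–B6
Every bag has size at most 3, so the width is 3 − 1 = 2 and tw(G) ≤ 2. For the lower bound, the 3 vertices {0, 5, 7} are pairwise adjacent, and any tree decomposition puts a clique entirely inside one bag — forcing width ≥ 2. Therefore the treewidth is 2.

2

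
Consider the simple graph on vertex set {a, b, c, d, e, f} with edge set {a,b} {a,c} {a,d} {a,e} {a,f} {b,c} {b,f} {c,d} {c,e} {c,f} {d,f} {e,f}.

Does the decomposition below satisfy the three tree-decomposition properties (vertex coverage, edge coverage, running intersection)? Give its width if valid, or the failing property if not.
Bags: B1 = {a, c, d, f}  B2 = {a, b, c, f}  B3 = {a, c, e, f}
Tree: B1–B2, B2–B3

Yes; width 3.

Every vertex of G appears in some bag (union = {a, b, c, d, e, f}); every edge is covered by a bag; and for each vertex v the set of bags containing v is connected in the bag tree. The decomposition is therefore valid. The largest bag has 4 vertices, so the width is 3.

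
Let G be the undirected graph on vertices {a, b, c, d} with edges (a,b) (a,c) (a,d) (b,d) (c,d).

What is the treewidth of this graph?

A width-2 tree decomposition is:
Bags: B1 = {a, c, d}  B2 = {a, b, d}
Tree: B1–B2
The largest bag has 3 vertices, giving width 2; this decomposition certifies tw(G) ≤ 2. On the other hand G contains the 3-clique {a, c, d}. A clique must lie in a single bag of any decomposition, so no decomposition can have width below 2. Therefore the treewidth is 2.

2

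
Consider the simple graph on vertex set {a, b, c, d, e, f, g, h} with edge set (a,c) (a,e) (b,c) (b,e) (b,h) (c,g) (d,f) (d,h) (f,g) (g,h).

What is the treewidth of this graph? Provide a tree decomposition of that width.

Each bag holds 3 vertices, so the decomposition has width 2, which upper-bounds the treewidth. The edges f–d–h–g–f form a cycle, so G is not a tree and its treewidth is at least 2. Therefore the treewidth is 2.

Treewidth 2.
One such decomposition:
Bags: B1 = {d, f, g}  B2 = {d, g, h}  B3 = {c, g, h}  B4 = {b, c, h}  B5 = {a, b, c}  B6 = {a, b, e}
Tree: B1–B2, B2–B3, B3–B4, B4–B5, B5–B6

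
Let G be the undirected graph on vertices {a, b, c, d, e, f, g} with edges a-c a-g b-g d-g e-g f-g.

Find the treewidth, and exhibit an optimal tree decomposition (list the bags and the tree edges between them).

Treewidth 1.
One optimal decomposition is:
Bags: B1 = {f, g}  B2 = {a, g}  B3 = {d, g}  B4 = {e, g}  B5 = {b, g}  B6 = {a, c}
Tree: B1–B2, B1–B3, B1–B4, B3–B5, B2–B6

The largest bag has 2 vertices, giving width 1; this decomposition certifies tw(G) ≤ 1. Since G has at least one edge (e.g. g–f), it is not an edgeless graph, so tw(G) ≥ 1. Combining the bounds, tw(G) = 1.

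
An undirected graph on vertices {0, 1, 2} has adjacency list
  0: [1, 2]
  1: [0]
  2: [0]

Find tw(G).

1

A width-1 tree decomposition is:
Bags: B1 = {0, 1}  B2 = {0, 2}
Tree: B1–B2
Each bag holds 2 vertices, so the decomposition has width 1, which upper-bounds the treewidth. G has an edge, so its treewidth is at least 1. Therefore the treewidth is 1.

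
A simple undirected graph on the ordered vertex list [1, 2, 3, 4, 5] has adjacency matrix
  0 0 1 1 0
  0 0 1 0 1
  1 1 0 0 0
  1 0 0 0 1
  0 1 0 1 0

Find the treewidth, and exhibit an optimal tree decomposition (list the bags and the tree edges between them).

Treewidth 2.
One such decomposition:
Bags: B1 = {1, 4, 5}  B2 = {1, 2, 5}  B3 = {1, 2, 3}
Tree: B1–B2, B2–B3

Every bag has size at most 3, so the width is 3 − 1 = 2 and tw(G) ≤ 2. For the lower bound, G contains the cycle 1–4–5–2–3–1, so G is not a forest; only forests have treewidth ≤ 1, hence tw(G) ≥ 2. Therefore the treewidth is 2.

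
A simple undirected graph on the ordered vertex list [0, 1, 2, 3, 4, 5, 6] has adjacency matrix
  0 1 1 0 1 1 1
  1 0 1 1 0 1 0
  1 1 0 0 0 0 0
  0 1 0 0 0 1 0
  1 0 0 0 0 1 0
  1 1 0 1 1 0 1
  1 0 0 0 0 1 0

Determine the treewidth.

2

A width-2 tree decomposition is:
Bags: B1 = {0, 1, 2}  B2 = {0, 1, 5}  B3 = {0, 4, 5}  B4 = {1, 3, 5}  B5 = {0, 5, 6}
Tree: B1–B2, B2–B3, B2–B4, B2–B5
Every bag has size at most 3, so the width is 3 − 1 = 2 and tw(G) ≤ 2. On the other hand G contains the 3-clique {0, 1, 2}. A clique must lie in a single bag of any decomposition, so no decomposition can have width below 2. Combining the bounds, tw(G) = 2.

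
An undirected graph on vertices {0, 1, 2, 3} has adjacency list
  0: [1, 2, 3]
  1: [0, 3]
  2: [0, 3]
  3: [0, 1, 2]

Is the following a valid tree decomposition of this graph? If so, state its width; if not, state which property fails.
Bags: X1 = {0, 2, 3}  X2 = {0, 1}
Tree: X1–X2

No — edge (3,1) lies in no bag.

A tree decomposition must satisfy three properties: every vertex lies in some bag; for every edge, both endpoints lie together in some bag; and for every vertex, the bags containing it form a connected subtree. Here edge (3,1) lies in no bag, so the decomposition is invalid.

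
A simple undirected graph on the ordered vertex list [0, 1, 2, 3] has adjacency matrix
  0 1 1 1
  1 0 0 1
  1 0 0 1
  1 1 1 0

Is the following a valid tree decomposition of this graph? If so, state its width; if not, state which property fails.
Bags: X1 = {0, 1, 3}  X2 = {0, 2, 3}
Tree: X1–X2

Yes; width 2.

Every vertex of G appears in some bag (union = {0, 1, 2, 3}); every edge is covered by a bag; and for each vertex v the set of bags containing v is connected in the bag tree. The decomposition is therefore valid. The largest bag has 3 vertices, so the width is 2.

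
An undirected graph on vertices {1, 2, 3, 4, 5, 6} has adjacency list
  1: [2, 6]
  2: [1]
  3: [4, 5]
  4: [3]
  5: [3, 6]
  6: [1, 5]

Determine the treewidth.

1

A width-1 tree decomposition is:
Bags: B1 = {1, 2}  B2 = {1, 6}  B3 = {5, 6}  B4 = {3, 5}  B5 = {3, 4}
Tree: B1–B2, B2–B3, B3–B4, B4–B5
The largest bag has 2 vertices, giving width 1; this decomposition certifies tw(G) ≤ 1. Since G has at least one edge (e.g. 2–1), it is not an edgeless graph, so tw(G) ≥ 1. Therefore the treewidth is 1.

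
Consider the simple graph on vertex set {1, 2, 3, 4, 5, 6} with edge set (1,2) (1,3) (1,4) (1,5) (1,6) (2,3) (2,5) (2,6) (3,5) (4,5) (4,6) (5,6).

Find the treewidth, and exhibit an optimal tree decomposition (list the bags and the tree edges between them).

Treewidth 3.
One such decomposition:
Bags: B1 = {1, 2, 5, 6}  B2 = {1, 2, 3, 5}  B3 = {1, 4, 5, 6}
Tree: B1–B2, B1–B3

Each bag holds 4 vertices, so the decomposition has width 3, which upper-bounds the treewidth. For the lower bound, the 4 vertices {1, 2, 3, 5} are pairwise adjacent, and any tree decomposition puts a clique entirely inside one bag — forcing width ≥ 3. Therefore the treewidth is 3.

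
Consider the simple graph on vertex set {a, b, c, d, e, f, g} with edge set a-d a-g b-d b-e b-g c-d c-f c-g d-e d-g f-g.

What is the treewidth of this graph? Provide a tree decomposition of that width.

Every bag has size at most 3, so the width is 3 − 1 = 2 and tw(G) ≤ 2. On the other hand G contains the 3-clique {c, d, g}. A clique must lie in a single bag of any decomposition, so no decomposition can have width below 2. Therefore the treewidth is 2.

Treewidth 2.
One such decomposition:
Bags: B1 = {c, d, g}  B2 = {b, d, g}  B3 = {c, f, g}  B4 = {b, d, e}  B5 = {a, d, g}
Tree: B1–B2, B1–B3, B2–B4, B2–B5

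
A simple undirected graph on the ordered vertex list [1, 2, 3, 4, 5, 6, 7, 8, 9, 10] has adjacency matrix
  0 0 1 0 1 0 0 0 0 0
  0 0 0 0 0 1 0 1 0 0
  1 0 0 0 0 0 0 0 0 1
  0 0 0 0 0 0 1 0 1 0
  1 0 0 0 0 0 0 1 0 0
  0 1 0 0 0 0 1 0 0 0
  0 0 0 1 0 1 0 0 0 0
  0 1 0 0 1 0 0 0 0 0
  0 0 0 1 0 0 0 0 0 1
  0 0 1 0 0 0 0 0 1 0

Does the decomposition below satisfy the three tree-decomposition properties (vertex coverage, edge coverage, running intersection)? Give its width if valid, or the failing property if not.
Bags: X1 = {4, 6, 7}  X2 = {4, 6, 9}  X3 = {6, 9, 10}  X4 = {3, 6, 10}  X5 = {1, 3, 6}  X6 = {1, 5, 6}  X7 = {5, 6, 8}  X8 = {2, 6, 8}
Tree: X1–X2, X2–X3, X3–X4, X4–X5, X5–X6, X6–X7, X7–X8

Checking the three conditions: (i) the bags cover all of {1, 2, 3, 4, 5, 6, 7, 8, 9, 10}; (ii) for each edge, some bag contains both endpoints; (iii) the bags containing any fixed vertex form a subtree. All hold, so the decomposition is valid with width 3 − 1 = 2.

Yes; width 2.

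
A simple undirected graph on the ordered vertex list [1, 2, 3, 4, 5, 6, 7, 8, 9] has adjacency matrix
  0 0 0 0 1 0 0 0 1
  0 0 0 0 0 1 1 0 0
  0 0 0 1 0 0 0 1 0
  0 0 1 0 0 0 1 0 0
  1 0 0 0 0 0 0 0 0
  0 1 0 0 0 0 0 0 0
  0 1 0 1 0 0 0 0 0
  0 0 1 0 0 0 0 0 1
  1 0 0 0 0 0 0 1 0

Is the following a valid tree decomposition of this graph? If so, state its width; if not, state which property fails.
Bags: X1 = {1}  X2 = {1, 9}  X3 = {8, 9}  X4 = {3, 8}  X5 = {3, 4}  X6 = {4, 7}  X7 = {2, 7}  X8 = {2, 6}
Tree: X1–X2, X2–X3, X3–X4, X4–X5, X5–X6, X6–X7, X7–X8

No — vertex 5 appears in no bag.

A tree decomposition must satisfy three properties: every vertex lies in some bag; for every edge, both endpoints lie together in some bag; and for every vertex, the bags containing it form a connected subtree. Here vertex 5 appears in no bag, so the decomposition is invalid.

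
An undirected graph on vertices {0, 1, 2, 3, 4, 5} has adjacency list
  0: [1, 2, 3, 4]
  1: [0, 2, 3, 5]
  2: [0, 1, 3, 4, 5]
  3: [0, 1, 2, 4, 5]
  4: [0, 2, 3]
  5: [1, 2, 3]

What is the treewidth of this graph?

A width-3 tree decomposition is:
Bags: B1 = {0, 1, 2, 3}  B2 = {0, 2, 3, 4}  B3 = {1, 2, 3, 5}
Tree: B1–B2, B1–B3
Each bag holds 4 vertices, so the decomposition has width 3, which upper-bounds the treewidth. For the lower bound, the 4 vertices {0, 1, 2, 3} are pairwise adjacent, and any tree decomposition puts a clique entirely inside one bag — forcing width ≥ 3. Therefore the treewidth is 3.

3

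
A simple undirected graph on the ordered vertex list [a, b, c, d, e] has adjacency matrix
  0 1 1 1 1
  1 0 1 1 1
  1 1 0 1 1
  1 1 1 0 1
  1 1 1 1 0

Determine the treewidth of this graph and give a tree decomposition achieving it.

A single bag containing all 5 vertices is trivially a valid decomposition of width 4. Conversely, {a, b, c, d, e} is a clique of size 5, and the vertices of any clique must share a bag in every tree decomposition; so some bag has ≥ 5 vertices and tw(G) ≥ 4. Therefore the treewidth is 4.

Treewidth 4.
Bags: B1 = {a, b, c, d, e}
Tree: (single bag)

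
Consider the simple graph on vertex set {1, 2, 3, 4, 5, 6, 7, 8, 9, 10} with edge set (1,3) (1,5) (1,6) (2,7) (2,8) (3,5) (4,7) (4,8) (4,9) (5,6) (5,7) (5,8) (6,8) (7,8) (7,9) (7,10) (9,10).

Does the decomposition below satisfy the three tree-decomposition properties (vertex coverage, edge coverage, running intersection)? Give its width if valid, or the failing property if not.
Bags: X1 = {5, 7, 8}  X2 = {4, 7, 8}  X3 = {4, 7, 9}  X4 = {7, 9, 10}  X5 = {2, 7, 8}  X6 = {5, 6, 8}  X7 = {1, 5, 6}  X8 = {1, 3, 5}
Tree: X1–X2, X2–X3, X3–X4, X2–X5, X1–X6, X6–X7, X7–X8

Every vertex of G appears in some bag (union = {1, 2, 3, 4, 5, 6, 7, 8, 9, 10}); every edge is covered by a bag; and for each vertex v the set of bags containing v is connected in the bag tree. The decomposition is therefore valid. The largest bag has 3 vertices, so the width is 2.

Yes; width 2.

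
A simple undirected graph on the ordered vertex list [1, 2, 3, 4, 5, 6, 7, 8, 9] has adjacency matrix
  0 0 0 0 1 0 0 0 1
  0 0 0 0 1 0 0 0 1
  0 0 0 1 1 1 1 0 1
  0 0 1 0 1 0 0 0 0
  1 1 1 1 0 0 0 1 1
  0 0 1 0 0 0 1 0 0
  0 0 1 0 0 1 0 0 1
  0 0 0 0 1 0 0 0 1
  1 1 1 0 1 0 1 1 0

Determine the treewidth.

2

A width-2 tree decomposition is:
Bags: B1 = {3, 7, 9}  B2 = {3, 5, 9}  B3 = {5, 8, 9}  B4 = {2, 5, 9}  B5 = {3, 4, 5}  B6 = {1, 5, 9}  B7 = {3, 6, 7}
Tree: B1–B2, B2–B3, B2–B4, B2–B5, B3–B6, B1–B7
Every bag has size at most 3, so the width is 3 − 1 = 2 and tw(G) ≤ 2. Conversely, {5, 8, 9} is a clique of size 3, and the vertices of any clique must share a bag in every tree decomposition; so some bag has ≥ 3 vertices and tw(G) ≥ 2. Hence tw(G) = 2 exactly.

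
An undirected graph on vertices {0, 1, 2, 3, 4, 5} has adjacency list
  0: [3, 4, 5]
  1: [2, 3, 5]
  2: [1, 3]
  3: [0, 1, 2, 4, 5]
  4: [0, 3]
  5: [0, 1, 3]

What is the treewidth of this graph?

A width-2 tree decomposition is:
Bags: B1 = {1, 3, 5}  B2 = {1, 2, 3}  B3 = {0, 3, 5}  B4 = {0, 3, 4}
Tree: B1–B2, B1–B3, B3–B4
Every bag has size at most 3, so the width is 3 − 1 = 2 and tw(G) ≤ 2. Conversely, {0, 3, 4} is a clique of size 3, and the vertices of any clique must share a bag in every tree decomposition; so some bag has ≥ 3 vertices and tw(G) ≥ 2. Hence tw(G) = 2 exactly.

2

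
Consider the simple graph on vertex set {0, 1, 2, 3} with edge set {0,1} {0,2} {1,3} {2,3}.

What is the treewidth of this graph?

A width-2 tree decomposition is:
Bags: B1 = {0, 1, 3}  B2 = {0, 2, 3}
Tree: B1–B2
Every bag has size at most 3, so the width is 3 − 1 = 2 and tw(G) ≤ 2. Since 3–1–0–2–3 is a cycle in G, G is not acyclic. Forests are exactly the graphs of treewidth ≤ 1, so tw(G) ≥ 2. The upper and lower bounds meet at 2, so that is the treewidth.

2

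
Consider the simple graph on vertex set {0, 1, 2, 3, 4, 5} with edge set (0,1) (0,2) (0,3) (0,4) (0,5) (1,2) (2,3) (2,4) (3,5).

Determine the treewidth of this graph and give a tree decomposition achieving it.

Treewidth 2.
Bags: B1 = {0, 3, 5}  B2 = {0, 2, 3}  B3 = {0, 2, 4}  B4 = {0, 1, 2}
Tree: B1–B2, B2–B3, B2–B4

The largest bag has 3 vertices, giving width 2; this decomposition certifies tw(G) ≤ 2. For the lower bound, the 3 vertices {0, 1, 2} are pairwise adjacent, and any tree decomposition puts a clique entirely inside one bag — forcing width ≥ 2. The upper and lower bounds meet at 2, so that is the treewidth.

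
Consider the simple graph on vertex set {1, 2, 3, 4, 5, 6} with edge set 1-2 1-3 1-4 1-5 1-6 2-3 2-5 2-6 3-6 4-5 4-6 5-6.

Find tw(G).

A width-3 tree decomposition is:
Bags: B1 = {1, 2, 5, 6}  B2 = {1, 2, 3, 6}  B3 = {1, 4, 5, 6}
Tree: B1–B2, B1–B3
Each bag holds 4 vertices, so the decomposition has width 3, which upper-bounds the treewidth. On the other hand G contains the 4-clique {1, 2, 3, 6}. A clique must lie in a single bag of any decomposition, so no decomposition can have width below 3. Therefore the treewidth is 3.

3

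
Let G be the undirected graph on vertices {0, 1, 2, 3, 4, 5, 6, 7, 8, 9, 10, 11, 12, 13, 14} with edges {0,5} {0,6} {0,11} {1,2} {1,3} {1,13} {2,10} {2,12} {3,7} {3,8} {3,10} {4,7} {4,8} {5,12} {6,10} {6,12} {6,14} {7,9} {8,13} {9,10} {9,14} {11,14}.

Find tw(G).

3

A width-3 tree decomposition is:
Bags: B1 = {0, 5, 11, 14}  B2 = {0, 5, 6, 14}  B3 = {5, 6, 12, 14}  B4 = {6, 9, 12, 14}  B5 = {6, 9, 10, 12}  B6 = {2, 9, 10, 12}  B7 = {2, 7, 9, 10}  B8 = {2, 3, 7, 10}  B9 = {1, 2, 3, 7}  B10 = {1, 3, 4, 7}  B11 = {1, 3, 4, 8}  B12 = {1, 4, 8, 13}
Tree: B1–B2, B2–B3, B3–B4, B4–B5, B5–B6, B6–B7, B7–B8, B8–B9, B9–B10, B10–B11, B11–B12
The largest bag has 4 vertices, giving width 3; this decomposition certifies tw(G) ≤ 3. For the lower bound: the 4 vertex sets {0,5,11}, {14}, {6}, {2,9,10,12} are disjoint, each induces a connected subgraph, and every pair is joined by at least one edge of G. Contracting each set to a single vertex therefore yields K_{4} as a minor, and since treewidth is minor-monotone, tw(G) ≥ tw(K_{4}) = 3. Hence tw(G) = 3 exactly.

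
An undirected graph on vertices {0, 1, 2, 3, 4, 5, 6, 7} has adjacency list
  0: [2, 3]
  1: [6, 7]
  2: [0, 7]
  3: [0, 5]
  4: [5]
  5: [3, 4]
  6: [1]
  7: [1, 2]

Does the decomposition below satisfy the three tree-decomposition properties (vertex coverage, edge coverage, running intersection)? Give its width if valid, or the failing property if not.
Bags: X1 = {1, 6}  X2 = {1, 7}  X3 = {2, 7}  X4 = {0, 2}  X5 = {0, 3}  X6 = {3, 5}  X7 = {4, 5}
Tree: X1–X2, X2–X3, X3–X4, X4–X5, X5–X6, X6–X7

Checking the three conditions: (i) the bags cover all of {0, 1, 2, 3, 4, 5, 6, 7}; (ii) for each edge, some bag contains both endpoints; (iii) the bags containing any fixed vertex form a subtree. All hold, so the decomposition is valid with width 2 − 1 = 1.

Yes; width 1.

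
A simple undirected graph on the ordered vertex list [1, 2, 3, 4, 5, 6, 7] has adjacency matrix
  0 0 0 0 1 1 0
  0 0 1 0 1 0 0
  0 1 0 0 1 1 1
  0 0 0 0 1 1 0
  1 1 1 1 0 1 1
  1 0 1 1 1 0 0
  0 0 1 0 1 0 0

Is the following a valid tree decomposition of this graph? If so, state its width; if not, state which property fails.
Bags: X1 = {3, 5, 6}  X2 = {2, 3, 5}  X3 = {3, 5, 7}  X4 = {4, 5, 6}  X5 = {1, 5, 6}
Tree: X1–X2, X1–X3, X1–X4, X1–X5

Yes; width 2.

Checking the three conditions: (i) the bags cover all of {1, 2, 3, 4, 5, 6, 7}; (ii) for each edge, some bag contains both endpoints; (iii) the bags containing any fixed vertex form a subtree. All hold, so the decomposition is valid with width 3 − 1 = 2.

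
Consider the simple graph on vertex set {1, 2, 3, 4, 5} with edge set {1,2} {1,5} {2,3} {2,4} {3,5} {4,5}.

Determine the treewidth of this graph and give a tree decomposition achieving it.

Treewidth 2.
One such decomposition:
Bags: B1 = {2, 4, 5}  B2 = {2, 3, 5}  B3 = {1, 2, 5}
Tree: B1–B2, B2–B3

The largest bag has 3 vertices, giving width 2; this decomposition certifies tw(G) ≤ 2. Since 4–2–3–5–4 is a cycle in G, G is not acyclic. Forests are exactly the graphs of treewidth ≤ 1, so tw(G) ≥ 2. Hence tw(G) = 2 exactly.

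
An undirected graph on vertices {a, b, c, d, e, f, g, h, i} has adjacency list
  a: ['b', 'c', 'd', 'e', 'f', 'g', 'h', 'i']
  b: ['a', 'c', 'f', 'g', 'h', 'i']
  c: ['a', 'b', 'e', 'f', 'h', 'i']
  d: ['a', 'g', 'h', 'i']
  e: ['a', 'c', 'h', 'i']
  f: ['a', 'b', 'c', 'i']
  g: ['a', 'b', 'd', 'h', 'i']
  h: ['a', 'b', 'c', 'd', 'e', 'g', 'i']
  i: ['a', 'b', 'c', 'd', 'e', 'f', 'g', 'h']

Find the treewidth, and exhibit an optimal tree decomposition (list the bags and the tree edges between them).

Every bag has size at most 5, so the width is 5 − 1 = 4 and tw(G) ≤ 4. For the lower bound, the 5 vertices {a, d, g, h, i} are pairwise adjacent, and any tree decomposition puts a clique entirely inside one bag — forcing width ≥ 4. Combining the bounds, tw(G) = 4.

Treewidth 4.
One optimal decomposition is:
Bags: B1 = {a, d, g, h, i}  B2 = {a, b, g, h, i}  B3 = {a, b, c, h, i}  B4 = {a, c, e, h, i}  B5 = {a, b, c, f, i}
Tree: B1–B2, B2–B3, B3–B4, B3–B5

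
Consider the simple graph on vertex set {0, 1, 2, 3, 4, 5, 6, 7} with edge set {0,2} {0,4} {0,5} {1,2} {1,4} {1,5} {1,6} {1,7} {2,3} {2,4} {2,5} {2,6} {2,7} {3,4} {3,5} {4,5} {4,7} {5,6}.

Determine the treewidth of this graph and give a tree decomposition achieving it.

Treewidth 3.
One optimal decomposition is:
Bags: B1 = {0, 2, 4, 5}  B2 = {1, 2, 4, 5}  B3 = {1, 2, 5, 6}  B4 = {1, 2, 4, 7}  B5 = {2, 3, 4, 5}
Tree: B1–B2, B2–B3, B2–B4, B2–B5

The largest bag has 4 vertices, giving width 3; this decomposition certifies tw(G) ≤ 3. For the lower bound, the 4 vertices {0, 2, 4, 5} are pairwise adjacent, and any tree decomposition puts a clique entirely inside one bag — forcing width ≥ 3. Hence tw(G) = 3 exactly.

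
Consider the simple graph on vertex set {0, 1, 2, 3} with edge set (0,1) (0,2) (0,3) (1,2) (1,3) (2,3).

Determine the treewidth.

A width-3 tree decomposition is:
Bags: B1 = {0, 1, 2, 3}
Tree: (single bag)
A single bag containing all 4 vertices is trivially a valid decomposition of width 3. Conversely, {0, 1, 2, 3} is a clique of size 4, and the vertices of any clique must share a bag in every tree decomposition; so some bag has ≥ 4 vertices and tw(G) ≥ 3. Therefore the treewidth is 3.

3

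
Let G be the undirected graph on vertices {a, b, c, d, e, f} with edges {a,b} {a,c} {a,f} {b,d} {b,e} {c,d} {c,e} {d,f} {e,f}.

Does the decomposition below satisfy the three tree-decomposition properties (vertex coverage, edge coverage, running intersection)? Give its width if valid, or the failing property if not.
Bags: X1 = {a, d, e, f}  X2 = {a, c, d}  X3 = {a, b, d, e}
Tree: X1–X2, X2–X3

No — edge (e,c) lies in no bag.

A tree decomposition must satisfy three properties: every vertex lies in some bag; for every edge, both endpoints lie together in some bag; and for every vertex, the bags containing it form a connected subtree. Here edge (e,c) lies in no bag, so the decomposition is invalid.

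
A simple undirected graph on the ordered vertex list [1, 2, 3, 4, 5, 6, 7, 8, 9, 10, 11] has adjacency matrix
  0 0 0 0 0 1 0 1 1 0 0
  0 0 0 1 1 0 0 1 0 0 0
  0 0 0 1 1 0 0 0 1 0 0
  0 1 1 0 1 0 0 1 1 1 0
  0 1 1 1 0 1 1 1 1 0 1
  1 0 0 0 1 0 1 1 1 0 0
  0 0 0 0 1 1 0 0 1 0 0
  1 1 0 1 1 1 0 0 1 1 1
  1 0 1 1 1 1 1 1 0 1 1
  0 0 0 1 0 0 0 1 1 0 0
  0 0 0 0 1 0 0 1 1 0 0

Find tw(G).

A width-3 tree decomposition is:
Bags: B1 = {4, 5, 8, 9}  B2 = {5, 6, 8, 9}  B3 = {4, 8, 9, 10}  B4 = {3, 4, 5, 9}  B5 = {1, 6, 8, 9}  B6 = {5, 6, 7, 9}  B7 = {2, 4, 5, 8}  B8 = {5, 8, 9, 11}
Tree: B1–B2, B1–B3, B1–B4, B2–B5, B2–B6, B1–B7, B1–B8
The largest bag has 4 vertices, giving width 3; this decomposition certifies tw(G) ≤ 3. For the lower bound, the 4 vertices {1, 6, 8, 9} are pairwise adjacent, and any tree decomposition puts a clique entirely inside one bag — forcing width ≥ 3. Hence tw(G) = 3 exactly.

3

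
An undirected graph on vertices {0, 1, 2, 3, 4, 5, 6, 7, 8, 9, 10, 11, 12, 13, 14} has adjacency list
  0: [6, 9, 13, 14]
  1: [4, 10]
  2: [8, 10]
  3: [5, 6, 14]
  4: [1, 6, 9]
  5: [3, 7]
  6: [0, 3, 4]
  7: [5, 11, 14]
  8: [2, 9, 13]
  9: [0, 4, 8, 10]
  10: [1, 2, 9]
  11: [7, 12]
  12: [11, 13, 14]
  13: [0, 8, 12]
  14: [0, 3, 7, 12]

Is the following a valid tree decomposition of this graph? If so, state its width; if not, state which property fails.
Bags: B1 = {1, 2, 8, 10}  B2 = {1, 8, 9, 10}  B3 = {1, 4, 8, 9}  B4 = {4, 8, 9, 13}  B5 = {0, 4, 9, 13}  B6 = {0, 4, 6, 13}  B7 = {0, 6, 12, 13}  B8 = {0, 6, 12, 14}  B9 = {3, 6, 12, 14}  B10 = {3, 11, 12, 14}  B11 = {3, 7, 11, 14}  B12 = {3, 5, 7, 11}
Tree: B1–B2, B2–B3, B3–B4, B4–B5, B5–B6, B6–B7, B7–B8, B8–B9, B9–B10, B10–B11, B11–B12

Every vertex of G appears in some bag (union = {0, 1, 2, 3, 4, 5, 6, 7, 8, 9, 10, 11, 12, 13, 14}); every edge is covered by a bag; and for each vertex v the set of bags containing v is connected in the bag tree. The decomposition is therefore valid. The largest bag has 4 vertices, so the width is 3.

Yes; width 3.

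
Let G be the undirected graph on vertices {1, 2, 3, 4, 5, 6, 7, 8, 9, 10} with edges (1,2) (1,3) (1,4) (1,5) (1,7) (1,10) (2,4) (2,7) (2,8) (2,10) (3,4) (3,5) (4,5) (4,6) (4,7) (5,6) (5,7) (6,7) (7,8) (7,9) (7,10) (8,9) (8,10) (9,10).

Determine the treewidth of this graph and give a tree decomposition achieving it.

Treewidth 3.
Bags: B1 = {1, 2, 4, 7}  B2 = {1, 4, 5, 7}  B3 = {4, 5, 6, 7}  B4 = {1, 2, 7, 10}  B5 = {1, 3, 4, 5}  B6 = {2, 7, 8, 10}  B7 = {7, 8, 9, 10}
Tree: B1–B2, B2–B3, B1–B4, B2–B5, B4–B6, B6–B7

The largest bag has 4 vertices, giving width 3; this decomposition certifies tw(G) ≤ 3. Conversely, {1, 3, 4, 5} is a clique of size 4, and the vertices of any clique must share a bag in every tree decomposition; so some bag has ≥ 4 vertices and tw(G) ≥ 3. Combining the bounds, tw(G) = 3.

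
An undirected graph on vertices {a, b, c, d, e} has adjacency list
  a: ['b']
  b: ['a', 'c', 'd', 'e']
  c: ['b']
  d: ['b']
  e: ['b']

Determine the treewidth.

1

A width-1 tree decomposition is:
Bags: B1 = {b, e}  B2 = {a, b}  B3 = {b, d}  B4 = {b, c}
Tree: B1–B2, B1–B3, B1–B4
The largest bag has 2 vertices, giving width 1; this decomposition certifies tw(G) ≤ 1. Any graph with an edge has treewidth ≥ 1, and G has the edge b–e. The upper and lower bounds meet at 1, so that is the treewidth.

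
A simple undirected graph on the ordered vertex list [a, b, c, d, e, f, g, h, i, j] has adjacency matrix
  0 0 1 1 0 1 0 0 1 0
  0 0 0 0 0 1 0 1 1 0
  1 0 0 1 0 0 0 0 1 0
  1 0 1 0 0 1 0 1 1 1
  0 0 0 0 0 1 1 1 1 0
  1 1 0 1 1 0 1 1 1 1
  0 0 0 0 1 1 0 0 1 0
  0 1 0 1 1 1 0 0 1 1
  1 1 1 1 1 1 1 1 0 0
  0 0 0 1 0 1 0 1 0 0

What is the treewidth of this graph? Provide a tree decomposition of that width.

Treewidth 3.
One optimal decomposition is:
Bags: B1 = {e, f, h, i}  B2 = {d, f, h, i}  B3 = {a, d, f, i}  B4 = {a, c, d, i}  B5 = {e, f, g, i}  B6 = {b, f, h, i}  B7 = {d, f, h, j}
Tree: B1–B2, B2–B3, B3–B4, B1–B5, B1–B6, B2–B7

Each bag holds 4 vertices, so the decomposition has width 3, which upper-bounds the treewidth. Conversely, {a, c, d, i} is a clique of size 4, and the vertices of any clique must share a bag in every tree decomposition; so some bag has ≥ 4 vertices and tw(G) ≥ 3. Combining the bounds, tw(G) = 3.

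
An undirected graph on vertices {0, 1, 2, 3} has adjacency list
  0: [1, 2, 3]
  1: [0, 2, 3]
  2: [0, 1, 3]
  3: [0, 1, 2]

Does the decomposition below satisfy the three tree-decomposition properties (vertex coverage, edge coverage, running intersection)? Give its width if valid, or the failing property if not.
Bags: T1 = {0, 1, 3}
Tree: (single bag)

No — vertex 2 appears in no bag.

A tree decomposition must satisfy three properties: every vertex lies in some bag; for every edge, both endpoints lie together in some bag; and for every vertex, the bags containing it form a connected subtree. Here vertex 2 appears in no bag, so the decomposition is invalid.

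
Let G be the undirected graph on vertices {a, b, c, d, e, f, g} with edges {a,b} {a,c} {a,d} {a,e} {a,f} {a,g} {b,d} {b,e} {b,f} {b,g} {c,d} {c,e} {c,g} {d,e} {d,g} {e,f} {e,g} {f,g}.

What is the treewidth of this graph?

A width-4 tree decomposition is:
Bags: B1 = {a, b, d, e, g}  B2 = {a, b, e, f, g}  B3 = {a, c, d, e, g}
Tree: B1–B2, B1–B3
Each bag holds 5 vertices, so the decomposition has width 4, which upper-bounds the treewidth. On the other hand G contains the 5-clique {a, c, d, e, g}. A clique must lie in a single bag of any decomposition, so no decomposition can have width below 4. Therefore the treewidth is 4.

4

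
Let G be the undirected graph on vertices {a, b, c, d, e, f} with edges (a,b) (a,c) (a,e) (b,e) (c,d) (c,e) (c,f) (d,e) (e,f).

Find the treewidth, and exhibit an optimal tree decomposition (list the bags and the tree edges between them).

Every bag has size at most 3, so the width is 3 − 1 = 2 and tw(G) ≤ 2. On the other hand G contains the 3-clique {c, d, e}. A clique must lie in a single bag of any decomposition, so no decomposition can have width below 2. The upper and lower bounds meet at 2, so that is the treewidth.

Treewidth 2.
One such decomposition:
Bags: B1 = {c, d, e}  B2 = {a, c, e}  B3 = {c, e, f}  B4 = {a, b, e}
Tree: B1–B2, B2–B3, B2–B4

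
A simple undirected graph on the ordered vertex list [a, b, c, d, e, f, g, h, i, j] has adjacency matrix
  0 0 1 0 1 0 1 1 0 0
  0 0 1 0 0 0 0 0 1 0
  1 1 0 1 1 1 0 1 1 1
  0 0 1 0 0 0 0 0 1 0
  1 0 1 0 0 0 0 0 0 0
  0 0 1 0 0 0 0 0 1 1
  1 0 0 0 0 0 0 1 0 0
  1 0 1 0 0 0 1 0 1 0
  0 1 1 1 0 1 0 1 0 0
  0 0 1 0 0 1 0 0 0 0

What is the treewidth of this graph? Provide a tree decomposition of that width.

Treewidth 2.
One optimal decomposition is:
Bags: B1 = {c, d, i}  B2 = {c, h, i}  B3 = {b, c, i}  B4 = {a, c, h}  B5 = {a, g, h}  B6 = {c, f, i}  B7 = {a, c, e}  B8 = {c, f, j}
Tree: B1–B2, B1–B3, B2–B4, B4–B5, B3–B6, B4–B7, B6–B8

Every bag has size at most 3, so the width is 3 − 1 = 2 and tw(G) ≤ 2. On the other hand G contains the 3-clique {a, g, h}. A clique must lie in a single bag of any decomposition, so no decomposition can have width below 2. Therefore the treewidth is 2.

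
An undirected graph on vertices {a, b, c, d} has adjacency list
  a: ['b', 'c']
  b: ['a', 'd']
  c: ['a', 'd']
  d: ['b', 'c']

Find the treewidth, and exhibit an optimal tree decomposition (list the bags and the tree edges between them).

Treewidth 2.
One optimal decomposition is:
Bags: B1 = {a, c, d}  B2 = {a, b, d}
Tree: B1–B2

Every bag has size at most 3, so the width is 3 − 1 = 2 and tw(G) ≤ 2. For the lower bound, G contains the cycle a–c–d–b–a, so G is not a forest; only forests have treewidth ≤ 1, hence tw(G) ≥ 2. Therefore the treewidth is 2.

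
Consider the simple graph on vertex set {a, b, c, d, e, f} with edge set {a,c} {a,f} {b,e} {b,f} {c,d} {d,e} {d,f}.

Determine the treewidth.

A width-2 tree decomposition is:
Bags: B1 = {a, c, f}  B2 = {c, d, f}  B3 = {b, d, f}  B4 = {b, d, e}
Tree: B1–B2, B2–B3, B3–B4
Every bag has size at most 3, so the width is 3 − 1 = 2 and tw(G) ≤ 2. Since a–c–d–f–a is a cycle in G, G is not acyclic. Forests are exactly the graphs of treewidth ≤ 1, so tw(G) ≥ 2. Combining the bounds, tw(G) = 2.

2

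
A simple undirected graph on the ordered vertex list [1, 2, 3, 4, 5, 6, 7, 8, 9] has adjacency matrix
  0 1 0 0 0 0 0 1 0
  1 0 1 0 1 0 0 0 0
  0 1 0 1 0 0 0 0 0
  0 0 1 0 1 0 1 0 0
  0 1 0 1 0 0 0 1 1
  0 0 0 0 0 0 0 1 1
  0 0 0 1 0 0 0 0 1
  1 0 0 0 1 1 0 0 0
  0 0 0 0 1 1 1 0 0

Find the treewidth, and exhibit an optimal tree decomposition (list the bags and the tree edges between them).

Treewidth 3.
One optimal decomposition is:
Bags: B1 = {3, 4, 7, 9}  B2 = {3, 4, 5, 9}  B3 = {2, 3, 5, 9}  B4 = {2, 5, 6, 9}  B5 = {2, 5, 6, 8}  B6 = {1, 2, 6, 8}
Tree: B1–B2, B2–B3, B3–B4, B4–B5, B5–B6

The largest bag has 4 vertices, giving width 3; this decomposition certifies tw(G) ≤ 3. For the lower bound: the 4 vertex sets {3,4,7}, {9}, {5}, {1,2,6,8} are disjoint, each induces a connected subgraph, and every pair is joined by at least one edge of G. Contracting each set to a single vertex therefore yields K_{4} as a minor, and since treewidth is minor-monotone, tw(G) ≥ tw(K_{4}) = 3. Therefore the treewidth is 3.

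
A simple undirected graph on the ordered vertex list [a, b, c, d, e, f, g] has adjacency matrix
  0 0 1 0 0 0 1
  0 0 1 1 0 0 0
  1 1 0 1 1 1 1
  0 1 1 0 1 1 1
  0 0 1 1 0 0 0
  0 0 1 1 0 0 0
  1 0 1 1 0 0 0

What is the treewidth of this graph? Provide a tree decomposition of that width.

Treewidth 2.
One such decomposition:
Bags: B1 = {b, c, d}  B2 = {c, d, f}  B3 = {c, d, g}  B4 = {c, d, e}  B5 = {a, c, g}
Tree: B1–B2, B1–B3, B3–B4, B3–B5

The largest bag has 3 vertices, giving width 2; this decomposition certifies tw(G) ≤ 2. Conversely, {c, d, g} is a clique of size 3, and the vertices of any clique must share a bag in every tree decomposition; so some bag has ≥ 3 vertices and tw(G) ≥ 2. Combining the bounds, tw(G) = 2.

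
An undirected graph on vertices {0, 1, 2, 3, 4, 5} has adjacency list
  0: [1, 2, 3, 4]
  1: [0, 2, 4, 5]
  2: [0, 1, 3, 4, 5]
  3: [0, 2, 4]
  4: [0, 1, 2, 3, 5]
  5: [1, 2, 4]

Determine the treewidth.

A width-3 tree decomposition is:
Bags: B1 = {0, 1, 2, 4}  B2 = {1, 2, 4, 5}  B3 = {0, 2, 3, 4}
Tree: B1–B2, B1–B3
Each bag holds 4 vertices, so the decomposition has width 3, which upper-bounds the treewidth. On the other hand G contains the 4-clique {0, 1, 2, 4}. A clique must lie in a single bag of any decomposition, so no decomposition can have width below 3. Hence tw(G) = 3 exactly.

3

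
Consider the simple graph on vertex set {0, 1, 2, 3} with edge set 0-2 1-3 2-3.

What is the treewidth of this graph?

1

A width-1 tree decomposition is:
Bags: B1 = {0, 2}  B2 = {2, 3}  B3 = {1, 3}
Tree: B1–B2, B2–B3
Each bag holds 2 vertices, so the decomposition has width 1, which upper-bounds the treewidth. G has an edge, so its treewidth is at least 1. Combining the bounds, tw(G) = 1.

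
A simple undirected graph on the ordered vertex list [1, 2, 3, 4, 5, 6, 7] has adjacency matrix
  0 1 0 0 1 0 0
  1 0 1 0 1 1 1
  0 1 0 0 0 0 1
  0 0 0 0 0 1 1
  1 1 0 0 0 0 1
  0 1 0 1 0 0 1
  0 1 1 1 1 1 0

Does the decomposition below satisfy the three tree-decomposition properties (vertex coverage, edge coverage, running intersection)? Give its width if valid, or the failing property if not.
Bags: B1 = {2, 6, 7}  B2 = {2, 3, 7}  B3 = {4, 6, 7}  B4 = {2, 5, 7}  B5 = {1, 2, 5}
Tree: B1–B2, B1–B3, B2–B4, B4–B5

Checking the three conditions: (i) the bags cover all of {1, 2, 3, 4, 5, 6, 7}; (ii) for each edge, some bag contains both endpoints; (iii) the bags containing any fixed vertex form a subtree. All hold, so the decomposition is valid with width 3 − 1 = 2.

Yes; width 2.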